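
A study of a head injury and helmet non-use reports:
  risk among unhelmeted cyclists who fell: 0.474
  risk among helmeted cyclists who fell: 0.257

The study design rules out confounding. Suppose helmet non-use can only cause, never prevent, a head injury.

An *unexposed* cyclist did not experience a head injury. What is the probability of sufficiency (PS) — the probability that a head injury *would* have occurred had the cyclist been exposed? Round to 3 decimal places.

PS ≈ 0.292

Let p₁ = 0.474, p₀ = 0.257.
Under exogeneity and monotonicity, PS = (p₁ − p₀) / (1 − p₀).
PS = (0.474 − 0.257) / (1 − 0.257) = 0.217 / 0.743 ≈ 0.2921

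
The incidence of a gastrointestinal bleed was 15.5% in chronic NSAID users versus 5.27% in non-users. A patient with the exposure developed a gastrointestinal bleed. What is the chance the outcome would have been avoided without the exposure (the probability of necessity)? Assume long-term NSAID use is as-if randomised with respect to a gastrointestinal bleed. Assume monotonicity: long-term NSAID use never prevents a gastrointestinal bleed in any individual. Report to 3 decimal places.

p₁ = 0.155, p₀ = 0.0527.
Under exogeneity and monotonicity, PN = (p₁ − p₀) / p₁.
PN = (0.155 − 0.0527) / 0.155 = 0.1023 / 0.155 ≈ 0.6600

PN ≈ 0.660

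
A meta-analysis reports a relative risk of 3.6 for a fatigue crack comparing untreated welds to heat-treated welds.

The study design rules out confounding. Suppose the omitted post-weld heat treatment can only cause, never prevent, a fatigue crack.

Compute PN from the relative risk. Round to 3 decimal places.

Under exogeneity and monotonicity, PN = (RR − 1) / RR = 1 − 1/RR.
PN = (3.6 − 1) / 3.6 = 2.6 / 3.6 ≈ 0.7222

PN ≈ 0.722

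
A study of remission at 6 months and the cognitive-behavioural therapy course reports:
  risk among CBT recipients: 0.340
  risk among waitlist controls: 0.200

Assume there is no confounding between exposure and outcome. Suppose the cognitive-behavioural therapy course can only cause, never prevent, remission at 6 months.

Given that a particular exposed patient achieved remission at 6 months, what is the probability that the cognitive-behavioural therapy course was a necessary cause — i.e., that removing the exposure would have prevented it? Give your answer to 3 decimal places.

PN ≈ 0.412

Let p₁ = 0.34, p₀ = 0.2.
Under exogeneity and monotonicity, PN = (p₁ − p₀) / p₁.
PN = (0.34 − 0.2) / 0.34 = 0.14 / 0.34 ≈ 0.4118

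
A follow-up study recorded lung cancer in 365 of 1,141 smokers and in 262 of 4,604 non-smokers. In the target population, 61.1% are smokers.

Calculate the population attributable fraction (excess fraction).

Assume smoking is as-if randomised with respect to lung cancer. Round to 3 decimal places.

PAF ≈ 0.738

p₁ = P(outcome | exposed) = 365/1141 = 0.31989
p₀ = P(outcome | unexposed) = 262/4604 = 0.056907
Overall risk P(Y=1) = π·p₁ + (1−π)·p₀ = 0.611×0.31989 + 0.389×0.056907 = 0.21759.
Under exogeneity, PAF = [P(Y=1) − p₀] / P(Y=1).
PAF = (0.21759 − 0.056907) / 0.21759 ≈ 0.7385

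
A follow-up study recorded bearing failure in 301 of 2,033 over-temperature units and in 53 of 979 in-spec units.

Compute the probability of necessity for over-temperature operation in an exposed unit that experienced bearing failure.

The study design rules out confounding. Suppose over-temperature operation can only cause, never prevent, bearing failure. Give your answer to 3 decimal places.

PN ≈ 0.634

p₁ = P(outcome | exposed) = 301/2033 = 0.14806
p₀ = P(outcome | unexposed) = 53/979 = 0.054137
Under exogeneity and monotonicity, PN = (p₁ − p₀) / p₁.
PN = (0.14806 − 0.054137) / 0.14806 = 0.09392 / 0.14806 ≈ 0.6344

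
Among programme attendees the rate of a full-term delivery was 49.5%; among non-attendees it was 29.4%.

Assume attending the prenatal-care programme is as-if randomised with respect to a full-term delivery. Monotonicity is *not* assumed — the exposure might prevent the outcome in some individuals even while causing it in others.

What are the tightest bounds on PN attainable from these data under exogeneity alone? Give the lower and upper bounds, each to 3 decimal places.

0.406 ≤ PN ≤ 1.000

p₁ = 0.495, p₀ = 0.294.
Under exogeneity alone the bounds on PN are max{0,(p₁−p₀)/p₁} ≤ PN ≤ min{1,(1−p₀)/p₁}.
  lower = (p₁ − p₀)/p₁ = 0.201 / 0.495 ≈ 0.4061
  upper = min{1, (1 − p₀)/p₁} = 0.706 / 0.495 ≈ 1.4263 → capped at 1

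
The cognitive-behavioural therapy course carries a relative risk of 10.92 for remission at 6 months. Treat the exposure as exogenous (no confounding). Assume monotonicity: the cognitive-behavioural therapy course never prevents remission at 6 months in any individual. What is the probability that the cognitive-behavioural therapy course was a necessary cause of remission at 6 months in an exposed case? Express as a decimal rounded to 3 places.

Under exogeneity and monotonicity, PN = (RR − 1) / RR = 1 − 1/RR.
PN = (10.92 − 1) / 10.92 = 9.92 / 10.92 ≈ 0.9084

PN ≈ 0.908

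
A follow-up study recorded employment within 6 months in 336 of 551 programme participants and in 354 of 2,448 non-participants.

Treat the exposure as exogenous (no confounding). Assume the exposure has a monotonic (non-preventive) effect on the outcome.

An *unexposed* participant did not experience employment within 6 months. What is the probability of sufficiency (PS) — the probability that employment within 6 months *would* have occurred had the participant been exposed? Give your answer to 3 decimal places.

PS ≈ 0.544

p₁ = P(outcome | exposed) = 336/551 = 0.6098
p₀ = P(outcome | unexposed) = 354/2448 = 0.14461
Under exogeneity and monotonicity, PS = (p₁ − p₀) / (1 − p₀).
PS = (0.6098 − 0.14461) / (1 − 0.14461) = 0.46519 / 0.85539 ≈ 0.5438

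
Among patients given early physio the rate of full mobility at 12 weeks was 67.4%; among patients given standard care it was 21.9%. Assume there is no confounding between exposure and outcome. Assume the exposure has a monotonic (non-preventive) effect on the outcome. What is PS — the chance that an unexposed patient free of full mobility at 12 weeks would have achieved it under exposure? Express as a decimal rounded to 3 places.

PS ≈ 0.583

p₁ = 0.674, p₀ = 0.219.
Under exogeneity and monotonicity, PS = (p₁ − p₀) / (1 − p₀).
PS = (0.674 − 0.219) / (1 − 0.219) = 0.455 / 0.781 ≈ 0.5826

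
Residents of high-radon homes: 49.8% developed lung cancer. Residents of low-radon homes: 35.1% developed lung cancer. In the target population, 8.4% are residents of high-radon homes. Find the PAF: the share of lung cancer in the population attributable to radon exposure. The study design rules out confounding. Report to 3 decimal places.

PAF ≈ 0.034

p₁ = 0.498, p₀ = 0.351.
Overall risk P(Y=1) = π·p₁ + (1−π)·p₀ = 0.084×0.498 + 0.916×0.351 = 0.36335.
Under exogeneity, PAF = [P(Y=1) − p₀] / P(Y=1).
PAF = (0.36335 − 0.351) / 0.36335 ≈ 0.0340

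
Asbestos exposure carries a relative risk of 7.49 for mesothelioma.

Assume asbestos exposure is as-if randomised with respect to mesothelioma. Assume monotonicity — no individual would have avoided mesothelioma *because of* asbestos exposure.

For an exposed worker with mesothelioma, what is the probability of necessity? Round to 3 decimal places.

Under exogeneity and monotonicity, PN = (RR − 1) / RR = 1 − 1/RR.
PN = (7.49 − 1) / 7.49 = 6.49 / 7.49 ≈ 0.8665

PN ≈ 0.866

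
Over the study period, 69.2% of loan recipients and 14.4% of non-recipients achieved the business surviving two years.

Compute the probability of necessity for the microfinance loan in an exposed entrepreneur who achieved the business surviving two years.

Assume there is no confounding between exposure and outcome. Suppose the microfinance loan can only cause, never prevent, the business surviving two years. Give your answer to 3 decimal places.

PN ≈ 0.792

p₁ = 0.692, p₀ = 0.144.
Under exogeneity and monotonicity, PN = (p₁ − p₀) / p₁.
PN = (0.692 − 0.144) / 0.692 = 0.548 / 0.692 ≈ 0.7919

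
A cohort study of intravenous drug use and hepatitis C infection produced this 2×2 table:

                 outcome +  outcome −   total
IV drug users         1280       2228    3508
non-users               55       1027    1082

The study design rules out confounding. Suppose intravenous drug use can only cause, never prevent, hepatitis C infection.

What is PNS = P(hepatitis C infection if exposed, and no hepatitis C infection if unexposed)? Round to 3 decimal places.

PNS ≈ 0.314

p₁ = P(outcome | exposed) = 1280/3508 = 0.36488
p₀ = P(outcome | unexposed) = 55/1082 = 0.050832
Under exogeneity and monotonicity, PNS = p₁ − p₀.
PNS = 0.36488 − 0.050832 = 0.31405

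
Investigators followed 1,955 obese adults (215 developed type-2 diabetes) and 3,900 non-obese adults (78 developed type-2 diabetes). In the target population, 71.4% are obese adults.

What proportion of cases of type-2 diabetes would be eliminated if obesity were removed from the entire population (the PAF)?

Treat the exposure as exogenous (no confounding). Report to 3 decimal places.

PAF ≈ 0.763

p₁ = P(outcome | exposed) = 215/1955 = 0.10997
p₀ = P(outcome | unexposed) = 78/3900 = 0.02
Overall risk P(Y=1) = π·p₁ + (1−π)·p₀ = 0.714×0.10997 + 0.286×0.02 = 0.084242.
Under exogeneity, PAF = [P(Y=1) − p₀] / P(Y=1).
PAF = (0.084242 − 0.02) / 0.084242 ≈ 0.7626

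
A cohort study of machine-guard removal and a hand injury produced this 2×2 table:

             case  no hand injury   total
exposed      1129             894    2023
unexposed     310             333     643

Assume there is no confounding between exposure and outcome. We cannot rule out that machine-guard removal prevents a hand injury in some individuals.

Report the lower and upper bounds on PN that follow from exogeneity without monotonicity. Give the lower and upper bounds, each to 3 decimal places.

0.136 ≤ PN ≤ 0.928

p₁ = P(outcome | exposed) = 1129/2023 = 0.55808
p₀ = P(outcome | unexposed) = 310/643 = 0.48212
Under exogeneity alone the bounds on PN are max{0,(p₁−p₀)/p₁} ≤ PN ≤ min{1,(1−p₀)/p₁}.
  lower = (p₁ − p₀)/p₁ = 0.075967 / 0.55808 ≈ 0.1361
  upper = min{1, (1 − p₀)/p₁} = 0.51788 / 0.55808 ≈ 0.9280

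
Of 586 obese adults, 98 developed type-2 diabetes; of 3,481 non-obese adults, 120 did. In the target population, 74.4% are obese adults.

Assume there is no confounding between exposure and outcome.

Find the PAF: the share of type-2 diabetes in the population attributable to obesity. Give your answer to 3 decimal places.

p₁ = P(outcome | exposed) = 98/586 = 0.16724
p₀ = P(outcome | unexposed) = 120/3481 = 0.034473
Overall risk P(Y=1) = π·p₁ + (1−π)·p₀ = 0.744×0.16724 + 0.256×0.034473 = 0.13325.
Under exogeneity, PAF = [P(Y=1) − p₀] / P(Y=1).
PAF = (0.13325 − 0.034473) / 0.13325 ≈ 0.7413

PAF ≈ 0.741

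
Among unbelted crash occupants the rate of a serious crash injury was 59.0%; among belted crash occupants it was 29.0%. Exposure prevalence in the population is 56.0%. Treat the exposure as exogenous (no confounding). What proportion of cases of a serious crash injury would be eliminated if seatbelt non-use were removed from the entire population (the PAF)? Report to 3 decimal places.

PAF ≈ 0.367

p₁ = 0.59, p₀ = 0.29.
Overall risk P(Y=1) = π·p₁ + (1−π)·p₀ = 0.56×0.59 + 0.44×0.29 = 0.458.
Under exogeneity, PAF = [P(Y=1) − p₀] / P(Y=1).
PAF = (0.458 − 0.29) / 0.458 ≈ 0.3668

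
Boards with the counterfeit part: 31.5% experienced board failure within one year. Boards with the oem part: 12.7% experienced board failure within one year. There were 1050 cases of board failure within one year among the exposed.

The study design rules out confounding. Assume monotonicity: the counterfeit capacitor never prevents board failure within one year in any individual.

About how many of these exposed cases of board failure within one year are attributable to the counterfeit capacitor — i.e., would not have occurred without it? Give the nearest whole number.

p₁ = 0.315, p₀ = 0.127.
PN = (p₁ − p₀)/p₁ = (0.315 − 0.127) / 0.315 ≈ 0.59683.
Attributable cases ≈ PN × (exposed cases) = 0.59683 × 1050 ≈ 626.67.

about 627 cases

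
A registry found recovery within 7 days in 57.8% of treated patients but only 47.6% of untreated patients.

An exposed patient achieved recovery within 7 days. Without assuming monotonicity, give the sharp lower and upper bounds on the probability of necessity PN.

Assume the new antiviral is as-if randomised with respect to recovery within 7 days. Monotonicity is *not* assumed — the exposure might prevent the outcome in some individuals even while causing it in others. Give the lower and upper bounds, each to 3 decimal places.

p₁ = 0.578, p₀ = 0.476.
Under exogeneity alone the bounds on PN are max{0,(p₁−p₀)/p₁} ≤ PN ≤ min{1,(1−p₀)/p₁}.
  lower = (p₁ − p₀)/p₁ = 0.102 / 0.578 ≈ 0.1765
  upper = min{1, (1 − p₀)/p₁} = 0.524 / 0.578 ≈ 0.9066

0.176 ≤ PN ≤ 0.907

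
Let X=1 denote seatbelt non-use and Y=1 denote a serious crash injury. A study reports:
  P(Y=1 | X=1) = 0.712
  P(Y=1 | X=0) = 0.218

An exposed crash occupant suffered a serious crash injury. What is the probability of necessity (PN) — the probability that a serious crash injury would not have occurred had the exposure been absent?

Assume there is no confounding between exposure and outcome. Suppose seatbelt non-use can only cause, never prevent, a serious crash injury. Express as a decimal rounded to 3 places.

PN ≈ 0.694

Let p₁ = 0.712, p₀ = 0.218.
Under exogeneity and monotonicity, PN = (p₁ − p₀) / p₁.
PN = (0.712 − 0.218) / 0.712 = 0.494 / 0.712 ≈ 0.6938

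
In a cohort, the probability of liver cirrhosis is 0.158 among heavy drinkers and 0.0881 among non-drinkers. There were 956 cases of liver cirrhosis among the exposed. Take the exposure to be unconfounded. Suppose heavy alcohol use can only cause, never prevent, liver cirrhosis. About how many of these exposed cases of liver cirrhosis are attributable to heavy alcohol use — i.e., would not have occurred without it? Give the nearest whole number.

Let p₁ = 0.158, p₀ = 0.0881.
PN = (p₁ − p₀)/p₁ = (0.158 − 0.0881) / 0.158 ≈ 0.44241.
Attributable cases ≈ PN × (exposed cases) = 0.44241 × 956 ≈ 422.94.

about 423 cases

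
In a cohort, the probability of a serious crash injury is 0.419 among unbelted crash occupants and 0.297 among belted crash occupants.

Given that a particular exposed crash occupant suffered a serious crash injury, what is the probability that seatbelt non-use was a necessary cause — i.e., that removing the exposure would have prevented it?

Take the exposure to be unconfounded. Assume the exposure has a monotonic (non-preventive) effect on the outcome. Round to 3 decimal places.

Let p₁ = 0.419, p₀ = 0.297.
Under exogeneity and monotonicity, PN = (p₁ − p₀) / p₁.
PN = (0.419 − 0.297) / 0.419 = 0.122 / 0.419 ≈ 0.2912

PN ≈ 0.291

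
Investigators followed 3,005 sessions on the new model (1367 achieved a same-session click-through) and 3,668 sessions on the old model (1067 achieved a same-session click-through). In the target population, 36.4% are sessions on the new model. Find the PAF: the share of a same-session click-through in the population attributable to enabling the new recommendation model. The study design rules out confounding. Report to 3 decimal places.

PAF ≈ 0.170

p₁ = P(outcome | exposed) = 1367/3005 = 0.45491
p₀ = P(outcome | unexposed) = 1067/3668 = 0.29089
Overall risk P(Y=1) = π·p₁ + (1−π)·p₀ = 0.364×0.45491 + 0.636×0.29089 = 0.3506.
Under exogeneity, PAF = [P(Y=1) − p₀] / P(Y=1).
PAF = (0.3506 − 0.29089) / 0.3506 ≈ 0.1703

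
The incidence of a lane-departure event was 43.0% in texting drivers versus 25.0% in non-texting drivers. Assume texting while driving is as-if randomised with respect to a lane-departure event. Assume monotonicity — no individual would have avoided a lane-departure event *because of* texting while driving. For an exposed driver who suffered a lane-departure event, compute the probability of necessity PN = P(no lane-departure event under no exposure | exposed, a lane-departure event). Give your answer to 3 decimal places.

p₁ = 0.43, p₀ = 0.25.
Under exogeneity and monotonicity, PN = (p₁ − p₀) / p₁.
PN = (0.43 − 0.25) / 0.43 = 0.18 / 0.43 ≈ 0.4186

PN ≈ 0.419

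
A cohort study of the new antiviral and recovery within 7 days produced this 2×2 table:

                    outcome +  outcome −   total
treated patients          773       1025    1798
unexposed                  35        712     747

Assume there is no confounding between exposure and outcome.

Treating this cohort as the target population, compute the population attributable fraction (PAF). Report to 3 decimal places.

PAF ≈ 0.852

p₁ = P(outcome | exposed) = 773/1798 = 0.42992
p₀ = P(outcome | unexposed) = 35/747 = 0.046854
Exposure prevalence π = 1798/2545 = 0.70648; overall risk P(Y=1) = 0.31749.
Under exogeneity, PAF = [P(Y=1) − p₀]/P(Y=1).
PAF = (0.31749 − 0.046854) / 0.31749 ≈ 0.8524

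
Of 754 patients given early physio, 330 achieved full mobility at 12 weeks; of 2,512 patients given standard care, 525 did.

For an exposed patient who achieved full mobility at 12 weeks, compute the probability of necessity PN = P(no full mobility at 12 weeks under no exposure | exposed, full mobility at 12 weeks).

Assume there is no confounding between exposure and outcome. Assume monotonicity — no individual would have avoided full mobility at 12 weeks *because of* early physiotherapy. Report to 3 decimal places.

PN ≈ 0.522

p₁ = P(outcome | exposed) = 330/754 = 0.43767
p₀ = P(outcome | unexposed) = 525/2512 = 0.209
Under exogeneity and monotonicity, PN = (p₁ − p₀) / p₁.
PN = (0.43767 − 0.209) / 0.43767 = 0.22867 / 0.43767 ≈ 0.5225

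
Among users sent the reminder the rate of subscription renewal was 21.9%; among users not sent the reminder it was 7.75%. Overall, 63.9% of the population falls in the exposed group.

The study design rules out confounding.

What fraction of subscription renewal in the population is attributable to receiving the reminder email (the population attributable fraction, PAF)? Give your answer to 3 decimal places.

PAF ≈ 0.538

p₁ = 0.219, p₀ = 0.0775.
Overall risk P(Y=1) = π·p₁ + (1−π)·p₀ = 0.639×0.219 + 0.361×0.0775 = 0.16792.
Under exogeneity, PAF = [P(Y=1) − p₀] / P(Y=1).
PAF = (0.16792 − 0.0775) / 0.16792 ≈ 0.5385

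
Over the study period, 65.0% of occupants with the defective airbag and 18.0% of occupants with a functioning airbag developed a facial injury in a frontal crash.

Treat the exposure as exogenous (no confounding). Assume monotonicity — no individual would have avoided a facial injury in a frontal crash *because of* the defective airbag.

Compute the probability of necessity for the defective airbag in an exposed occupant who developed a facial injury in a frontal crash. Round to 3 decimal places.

p₁ = 0.65, p₀ = 0.18.
Under exogeneity and monotonicity, PN = (p₁ − p₀) / p₁.
PN = (0.65 − 0.18) / 0.65 = 0.47 / 0.65 ≈ 0.7231

PN ≈ 0.723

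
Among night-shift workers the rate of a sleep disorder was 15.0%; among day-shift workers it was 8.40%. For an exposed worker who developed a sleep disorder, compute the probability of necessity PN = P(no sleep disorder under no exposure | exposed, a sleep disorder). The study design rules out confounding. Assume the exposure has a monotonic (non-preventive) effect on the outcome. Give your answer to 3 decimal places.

p₁ = 0.15, p₀ = 0.084.
Under exogeneity and monotonicity, PN = (p₁ − p₀) / p₁.
PN = (0.15 − 0.084) / 0.15 = 0.066 / 0.15 ≈ 0.4400

PN ≈ 0.440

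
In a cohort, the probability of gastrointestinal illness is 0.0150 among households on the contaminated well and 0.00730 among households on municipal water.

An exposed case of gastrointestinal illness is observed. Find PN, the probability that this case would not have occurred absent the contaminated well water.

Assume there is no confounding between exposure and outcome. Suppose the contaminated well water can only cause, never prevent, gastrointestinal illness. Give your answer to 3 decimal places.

Let p₁ = 0.015, p₀ = 0.0073.
Under exogeneity and monotonicity, PN = (p₁ − p₀) / p₁.
PN = (0.015 − 0.0073) / 0.015 = 0.0077 / 0.015 ≈ 0.5133

PN ≈ 0.513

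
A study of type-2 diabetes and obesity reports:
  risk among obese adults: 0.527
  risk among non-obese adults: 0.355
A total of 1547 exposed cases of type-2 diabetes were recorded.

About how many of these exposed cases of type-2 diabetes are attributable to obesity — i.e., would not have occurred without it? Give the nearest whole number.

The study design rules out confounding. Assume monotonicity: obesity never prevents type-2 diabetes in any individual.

about 505 cases

Let p₁ = 0.527, p₀ = 0.355.
PN = (p₁ − p₀)/p₁ = (0.527 − 0.355) / 0.527 ≈ 0.32638.
Attributable cases ≈ PN × (exposed cases) = 0.32638 × 1547 ≈ 504.90.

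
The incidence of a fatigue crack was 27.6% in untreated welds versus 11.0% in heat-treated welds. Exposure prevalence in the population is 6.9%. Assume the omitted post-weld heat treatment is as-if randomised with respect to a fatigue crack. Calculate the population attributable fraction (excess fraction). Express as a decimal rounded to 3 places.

p₁ = 0.276, p₀ = 0.11.
Overall risk P(Y=1) = π·p₁ + (1−π)·p₀ = 0.069×0.276 + 0.931×0.11 = 0.12145.
Under exogeneity, PAF = [P(Y=1) − p₀] / P(Y=1).
PAF = (0.12145 − 0.11) / 0.12145 ≈ 0.0943

PAF ≈ 0.094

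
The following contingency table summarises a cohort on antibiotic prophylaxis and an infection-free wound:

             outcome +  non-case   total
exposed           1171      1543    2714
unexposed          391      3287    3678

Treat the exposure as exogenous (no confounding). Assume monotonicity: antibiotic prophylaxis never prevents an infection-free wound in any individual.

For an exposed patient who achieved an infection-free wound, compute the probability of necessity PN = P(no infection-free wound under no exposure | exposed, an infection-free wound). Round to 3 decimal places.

p₁ = P(outcome | exposed) = 1171/2714 = 0.43147
p₀ = P(outcome | unexposed) = 391/3678 = 0.10631
Under exogeneity and monotonicity, PN = (p₁ − p₀) / p₁.
PN = (0.43147 − 0.10631) / 0.43147 = 0.32516 / 0.43147 ≈ 0.7536

PN ≈ 0.754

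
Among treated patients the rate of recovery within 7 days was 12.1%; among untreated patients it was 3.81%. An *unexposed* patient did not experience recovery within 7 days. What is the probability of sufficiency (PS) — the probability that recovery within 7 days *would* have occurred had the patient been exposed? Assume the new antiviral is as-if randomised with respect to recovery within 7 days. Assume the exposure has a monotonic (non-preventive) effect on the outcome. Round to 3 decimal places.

PS ≈ 0.086

p₁ = 0.121, p₀ = 0.0381.
Under exogeneity and monotonicity, PS = (p₁ − p₀) / (1 − p₀).
PS = (0.121 − 0.0381) / (1 − 0.0381) = 0.0829 / 0.9619 ≈ 0.0862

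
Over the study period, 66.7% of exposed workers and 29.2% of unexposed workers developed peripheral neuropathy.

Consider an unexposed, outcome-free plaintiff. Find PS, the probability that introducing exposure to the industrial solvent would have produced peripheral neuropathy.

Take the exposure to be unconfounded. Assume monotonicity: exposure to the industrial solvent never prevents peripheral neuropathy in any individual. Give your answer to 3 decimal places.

p₁ = 0.667, p₀ = 0.292.
Under exogeneity and monotonicity, PS = (p₁ − p₀) / (1 − p₀).
PS = (0.667 − 0.292) / (1 − 0.292) = 0.375 / 0.708 ≈ 0.5297

PS ≈ 0.530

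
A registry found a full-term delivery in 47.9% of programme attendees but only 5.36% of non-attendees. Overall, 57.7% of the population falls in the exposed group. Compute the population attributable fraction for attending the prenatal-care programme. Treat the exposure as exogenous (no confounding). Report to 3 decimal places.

PAF ≈ 0.821

p₁ = 0.479, p₀ = 0.0536.
Overall risk P(Y=1) = π·p₁ + (1−π)·p₀ = 0.577×0.479 + 0.423×0.0536 = 0.29906.
Under exogeneity, PAF = [P(Y=1) − p₀] / P(Y=1).
PAF = (0.29906 − 0.0536) / 0.29906 ≈ 0.8208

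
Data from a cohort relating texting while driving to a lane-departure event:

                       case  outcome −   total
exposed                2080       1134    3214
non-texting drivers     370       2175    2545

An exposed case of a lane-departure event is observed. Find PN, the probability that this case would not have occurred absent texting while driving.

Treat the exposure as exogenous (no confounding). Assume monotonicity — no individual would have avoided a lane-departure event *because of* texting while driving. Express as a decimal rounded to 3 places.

PN ≈ 0.775

p₁ = P(outcome | exposed) = 2080/3214 = 0.64717
p₀ = P(outcome | unexposed) = 370/2545 = 0.14538
Under exogeneity and monotonicity, PN = (p₁ − p₀)/p₁.
PN = (0.64717 − 0.14538) / 0.64717 ≈ 0.7754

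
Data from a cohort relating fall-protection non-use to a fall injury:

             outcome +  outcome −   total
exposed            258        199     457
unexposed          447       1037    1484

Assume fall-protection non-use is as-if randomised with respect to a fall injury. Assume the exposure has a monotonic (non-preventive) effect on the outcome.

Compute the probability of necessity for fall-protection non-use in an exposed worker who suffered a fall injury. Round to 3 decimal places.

p₁ = P(outcome | exposed) = 258/457 = 0.56455
p₀ = P(outcome | unexposed) = 447/1484 = 0.30121
Under exogeneity and monotonicity, PN = (p₁ − p₀) / p₁.
PN = (0.56455 − 0.30121) / 0.56455 = 0.26334 / 0.56455 ≈ 0.4665

PN ≈ 0.466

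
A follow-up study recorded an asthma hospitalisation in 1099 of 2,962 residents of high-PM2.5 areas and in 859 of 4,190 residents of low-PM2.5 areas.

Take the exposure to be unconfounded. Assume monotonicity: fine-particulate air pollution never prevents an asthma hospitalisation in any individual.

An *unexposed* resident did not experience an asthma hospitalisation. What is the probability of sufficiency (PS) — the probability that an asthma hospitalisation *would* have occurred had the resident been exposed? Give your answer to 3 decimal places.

p₁ = P(outcome | exposed) = 1099/2962 = 0.37103
p₀ = P(outcome | unexposed) = 859/4190 = 0.20501
Under exogeneity and monotonicity, PS = (p₁ − p₀) / (1 − p₀).
PS = (0.37103 − 0.20501) / (1 − 0.20501) = 0.16602 / 0.79499 ≈ 0.2088

PS ≈ 0.209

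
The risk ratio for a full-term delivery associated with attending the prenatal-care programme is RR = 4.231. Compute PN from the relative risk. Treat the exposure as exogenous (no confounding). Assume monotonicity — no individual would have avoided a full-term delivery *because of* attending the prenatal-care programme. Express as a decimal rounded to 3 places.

Under exogeneity and monotonicity, PN = (RR − 1) / RR = 1 − 1/RR.
PN = (4.231 − 1) / 4.231 = 3.231 / 4.231 ≈ 0.7636

PN ≈ 0.764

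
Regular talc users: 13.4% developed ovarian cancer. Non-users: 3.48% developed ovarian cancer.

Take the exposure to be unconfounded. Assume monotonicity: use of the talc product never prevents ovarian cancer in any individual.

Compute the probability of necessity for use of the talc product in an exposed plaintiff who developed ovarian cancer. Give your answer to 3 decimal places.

p₁ = 0.134, p₀ = 0.0348.
Under exogeneity and monotonicity, PN = (p₁ − p₀) / p₁.
PN = (0.134 − 0.0348) / 0.134 = 0.0992 / 0.134 ≈ 0.7403

PN ≈ 0.740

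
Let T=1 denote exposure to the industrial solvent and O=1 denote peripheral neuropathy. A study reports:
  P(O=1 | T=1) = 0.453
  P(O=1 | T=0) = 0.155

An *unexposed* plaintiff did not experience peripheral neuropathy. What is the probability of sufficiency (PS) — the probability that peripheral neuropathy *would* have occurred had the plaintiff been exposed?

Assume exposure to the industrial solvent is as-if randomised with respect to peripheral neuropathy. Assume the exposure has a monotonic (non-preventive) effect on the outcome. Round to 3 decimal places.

PS ≈ 0.353

Let p₁ = 0.453, p₀ = 0.155.
Under exogeneity and monotonicity, PS = (p₁ − p₀) / (1 − p₀).
PS = (0.453 − 0.155) / (1 − 0.155) = 0.298 / 0.845 ≈ 0.3527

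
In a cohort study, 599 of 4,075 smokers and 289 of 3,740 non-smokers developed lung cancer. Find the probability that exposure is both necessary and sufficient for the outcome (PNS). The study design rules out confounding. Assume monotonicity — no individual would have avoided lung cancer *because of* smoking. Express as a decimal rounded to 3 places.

PNS ≈ 0.070

p₁ = P(outcome | exposed) = 599/4075 = 0.14699
p₀ = P(outcome | unexposed) = 289/3740 = 0.077273
Under exogeneity and monotonicity, PNS = p₁ − p₀.
PNS = 0.14699 − 0.077273 = 0.069721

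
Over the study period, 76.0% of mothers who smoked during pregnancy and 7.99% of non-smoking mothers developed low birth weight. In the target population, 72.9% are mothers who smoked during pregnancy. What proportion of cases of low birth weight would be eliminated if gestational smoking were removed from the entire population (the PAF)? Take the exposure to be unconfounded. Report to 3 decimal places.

PAF ≈ 0.861

p₁ = 0.76, p₀ = 0.0799.
Overall risk P(Y=1) = π·p₁ + (1−π)·p₀ = 0.729×0.76 + 0.271×0.0799 = 0.57569.
Under exogeneity, PAF = [P(Y=1) − p₀] / P(Y=1).
PAF = (0.57569 − 0.0799) / 0.57569 ≈ 0.8612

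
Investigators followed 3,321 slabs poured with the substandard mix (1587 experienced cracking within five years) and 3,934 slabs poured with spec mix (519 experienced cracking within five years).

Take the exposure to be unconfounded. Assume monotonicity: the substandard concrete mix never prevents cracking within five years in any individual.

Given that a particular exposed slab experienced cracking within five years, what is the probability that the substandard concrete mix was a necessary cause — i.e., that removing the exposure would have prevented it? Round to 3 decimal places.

PN ≈ 0.724

p₁ = P(outcome | exposed) = 1587/3321 = 0.47787
p₀ = P(outcome | unexposed) = 519/3934 = 0.13193
Under exogeneity and monotonicity, PN = (p₁ − p₀) / p₁.
PN = (0.47787 − 0.13193) / 0.47787 = 0.34594 / 0.47787 ≈ 0.7239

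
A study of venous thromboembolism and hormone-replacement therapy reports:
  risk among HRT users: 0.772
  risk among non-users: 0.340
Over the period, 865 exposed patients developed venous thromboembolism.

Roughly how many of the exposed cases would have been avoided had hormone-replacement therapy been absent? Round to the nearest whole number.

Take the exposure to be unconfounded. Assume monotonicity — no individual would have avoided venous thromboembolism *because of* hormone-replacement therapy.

about 484 cases

Let p₁ = 0.772, p₀ = 0.34.
PN = (p₁ − p₀)/p₁ = (0.772 − 0.34) / 0.772 ≈ 0.55959.
Attributable cases ≈ PN × (exposed cases) = 0.55959 × 865 ≈ 484.04.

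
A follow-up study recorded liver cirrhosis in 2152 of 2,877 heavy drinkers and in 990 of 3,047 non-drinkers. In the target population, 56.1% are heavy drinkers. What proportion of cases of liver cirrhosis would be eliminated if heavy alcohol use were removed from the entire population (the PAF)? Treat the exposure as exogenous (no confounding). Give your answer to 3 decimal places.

PAF ≈ 0.422

p₁ = P(outcome | exposed) = 2152/2877 = 0.748
p₀ = P(outcome | unexposed) = 990/3047 = 0.32491
Overall risk P(Y=1) = π·p₁ + (1−π)·p₀ = 0.561×0.748 + 0.439×0.32491 = 0.56226.
Under exogeneity, PAF = [P(Y=1) − p₀] / P(Y=1).
PAF = (0.56226 − 0.32491) / 0.56226 ≈ 0.4221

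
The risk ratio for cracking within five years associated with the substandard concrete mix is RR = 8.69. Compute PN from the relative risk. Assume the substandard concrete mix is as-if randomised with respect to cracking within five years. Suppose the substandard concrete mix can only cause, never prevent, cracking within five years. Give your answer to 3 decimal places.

Under exogeneity and monotonicity, PN = (RR − 1) / RR = 1 − 1/RR.
PN = (8.69 − 1) / 8.69 = 7.69 / 8.69 ≈ 0.8849

PN ≈ 0.885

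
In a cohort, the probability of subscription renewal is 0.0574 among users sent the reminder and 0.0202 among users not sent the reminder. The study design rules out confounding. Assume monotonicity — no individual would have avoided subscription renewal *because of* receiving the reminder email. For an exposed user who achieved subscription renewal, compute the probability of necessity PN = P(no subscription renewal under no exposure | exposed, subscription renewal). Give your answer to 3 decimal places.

PN ≈ 0.648

Let p₁ = 0.0574, p₀ = 0.0202.
Under exogeneity and monotonicity, PN = (p₁ − p₀) / p₁.
PN = (0.0574 − 0.0202) / 0.0574 = 0.0372 / 0.0574 ≈ 0.6481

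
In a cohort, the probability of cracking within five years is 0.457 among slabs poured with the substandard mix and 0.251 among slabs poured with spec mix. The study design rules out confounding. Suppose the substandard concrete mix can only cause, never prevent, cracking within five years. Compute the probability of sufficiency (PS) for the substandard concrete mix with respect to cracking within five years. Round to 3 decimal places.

Let p₁ = 0.457, p₀ = 0.251.
Under exogeneity and monotonicity, PS = (p₁ − p₀) / (1 − p₀).
PS = (0.457 − 0.251) / (1 − 0.251) = 0.206 / 0.749 ≈ 0.2750

PS ≈ 0.275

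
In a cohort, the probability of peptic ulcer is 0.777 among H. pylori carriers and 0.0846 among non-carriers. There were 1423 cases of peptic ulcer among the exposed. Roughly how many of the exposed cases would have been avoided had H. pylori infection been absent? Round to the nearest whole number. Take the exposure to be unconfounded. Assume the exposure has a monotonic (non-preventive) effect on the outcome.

about 1268 cases

Let p₁ = 0.777, p₀ = 0.0846.
PN = (p₁ − p₀)/p₁ = (0.777 − 0.0846) / 0.777 ≈ 0.89112.
Attributable cases ≈ PN × (exposed cases) = 0.89112 × 1423 ≈ 1268.06.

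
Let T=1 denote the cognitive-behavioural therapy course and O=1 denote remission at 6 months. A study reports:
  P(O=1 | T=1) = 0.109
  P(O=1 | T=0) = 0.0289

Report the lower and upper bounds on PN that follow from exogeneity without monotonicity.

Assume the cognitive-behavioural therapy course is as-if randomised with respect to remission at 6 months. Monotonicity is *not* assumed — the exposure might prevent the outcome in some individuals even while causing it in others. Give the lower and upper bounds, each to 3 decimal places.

Let p₁ = 0.109, p₀ = 0.0289.
Under exogeneity alone the bounds on PN are max{0,(p₁−p₀)/p₁} ≤ PN ≤ min{1,(1−p₀)/p₁}.
  lower = (p₁ − p₀)/p₁ = 0.0801 / 0.109 ≈ 0.7349
  upper = min{1, (1 − p₀)/p₁} = 0.9711 / 0.109 ≈ 8.9092 → capped at 1

0.735 ≤ PN ≤ 1.000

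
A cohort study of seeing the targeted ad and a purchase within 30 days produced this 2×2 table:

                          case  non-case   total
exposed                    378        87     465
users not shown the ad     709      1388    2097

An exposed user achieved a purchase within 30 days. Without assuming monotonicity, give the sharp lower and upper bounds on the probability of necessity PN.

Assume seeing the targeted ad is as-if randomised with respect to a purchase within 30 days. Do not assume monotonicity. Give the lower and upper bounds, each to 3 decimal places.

0.584 ≤ PN ≤ 0.814

p₁ = P(outcome | exposed) = 378/465 = 0.8129
p₀ = P(outcome | unexposed) = 709/2097 = 0.3381
Under exogeneity alone the bounds on PN are max{0,(p₁−p₀)/p₁} ≤ PN ≤ min{1,(1−p₀)/p₁}.
  lower = (p₁ − p₀)/p₁ = 0.4748 / 0.8129 ≈ 0.5841
  upper = min{1, (1 − p₀)/p₁} = 0.6619 / 0.8129 ≈ 0.8142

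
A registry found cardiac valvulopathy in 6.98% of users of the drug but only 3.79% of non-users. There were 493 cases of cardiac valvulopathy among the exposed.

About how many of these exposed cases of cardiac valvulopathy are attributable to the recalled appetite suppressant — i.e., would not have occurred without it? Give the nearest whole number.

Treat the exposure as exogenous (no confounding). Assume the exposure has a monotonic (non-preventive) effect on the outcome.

about 225 cases

p₁ = 0.0698, p₀ = 0.0379.
PN = (p₁ − p₀)/p₁ = (0.0698 − 0.0379) / 0.0698 ≈ 0.45702.
Attributable cases ≈ PN × (exposed cases) = 0.45702 × 493 ≈ 225.31.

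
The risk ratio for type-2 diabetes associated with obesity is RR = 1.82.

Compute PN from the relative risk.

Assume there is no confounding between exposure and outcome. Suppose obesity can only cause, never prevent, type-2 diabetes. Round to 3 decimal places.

PN ≈ 0.451

Under exogeneity and monotonicity, PN = (RR − 1) / RR = 1 − 1/RR.
PN = (1.82 − 1) / 1.82 = 0.82 / 1.82 ≈ 0.4505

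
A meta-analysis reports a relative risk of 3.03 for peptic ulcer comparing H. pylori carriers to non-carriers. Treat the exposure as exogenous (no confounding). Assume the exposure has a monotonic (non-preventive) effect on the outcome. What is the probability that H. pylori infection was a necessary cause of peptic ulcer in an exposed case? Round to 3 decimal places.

Under exogeneity and monotonicity, PN = (RR − 1) / RR = 1 − 1/RR.
PN = (3.03 − 1) / 3.03 = 2.03 / 3.03 ≈ 0.6700

PN ≈ 0.670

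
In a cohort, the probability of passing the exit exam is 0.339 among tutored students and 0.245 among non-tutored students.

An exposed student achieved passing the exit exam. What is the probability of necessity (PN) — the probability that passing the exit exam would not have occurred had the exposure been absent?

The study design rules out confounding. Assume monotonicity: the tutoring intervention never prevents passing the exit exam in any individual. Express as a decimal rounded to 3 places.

Let p₁ = 0.339, p₀ = 0.245.
Under exogeneity and monotonicity, PN = (p₁ − p₀) / p₁.
PN = (0.339 − 0.245) / 0.339 = 0.094 / 0.339 ≈ 0.2773

PN ≈ 0.277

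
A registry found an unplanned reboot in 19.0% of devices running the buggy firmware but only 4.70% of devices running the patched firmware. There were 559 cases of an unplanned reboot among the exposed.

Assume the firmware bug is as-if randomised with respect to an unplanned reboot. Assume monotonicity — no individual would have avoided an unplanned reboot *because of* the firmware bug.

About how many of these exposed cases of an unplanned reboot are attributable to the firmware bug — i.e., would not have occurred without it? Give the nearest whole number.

p₁ = 0.19, p₀ = 0.047.
PN = (p₁ − p₀)/p₁ = (0.19 − 0.047) / 0.19 ≈ 0.75263.
Attributable cases ≈ PN × (exposed cases) = 0.75263 × 559 ≈ 420.72.

about 421 cases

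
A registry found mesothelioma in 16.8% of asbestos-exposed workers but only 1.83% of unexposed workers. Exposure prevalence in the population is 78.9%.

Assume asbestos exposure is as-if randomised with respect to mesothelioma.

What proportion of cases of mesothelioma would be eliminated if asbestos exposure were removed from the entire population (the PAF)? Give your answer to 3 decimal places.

p₁ = 0.168, p₀ = 0.0183.
Overall risk P(Y=1) = π·p₁ + (1−π)·p₀ = 0.789×0.168 + 0.211×0.0183 = 0.13641.
Under exogeneity, PAF = [P(Y=1) − p₀] / P(Y=1).
PAF = (0.13641 − 0.0183) / 0.13641 ≈ 0.8658

PAF ≈ 0.866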